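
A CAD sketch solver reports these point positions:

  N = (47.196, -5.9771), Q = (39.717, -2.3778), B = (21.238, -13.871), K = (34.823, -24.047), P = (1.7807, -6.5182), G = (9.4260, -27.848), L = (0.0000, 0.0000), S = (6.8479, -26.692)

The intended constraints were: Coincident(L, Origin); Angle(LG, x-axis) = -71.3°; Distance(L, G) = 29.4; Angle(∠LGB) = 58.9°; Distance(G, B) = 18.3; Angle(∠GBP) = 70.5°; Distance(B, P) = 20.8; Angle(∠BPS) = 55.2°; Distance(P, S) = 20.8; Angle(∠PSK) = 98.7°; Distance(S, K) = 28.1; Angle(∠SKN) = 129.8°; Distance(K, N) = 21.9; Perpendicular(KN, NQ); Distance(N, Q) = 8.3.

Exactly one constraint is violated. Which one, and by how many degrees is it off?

Perpendicular(KN, NQ) — off by 8.70°.

L = (0.00, 0.00) ✓; LG at -71.30° ✓; |LG| = 29.40 ✓; ∠LGB = 58.90° ✓; |GB| = 18.30 ✓; ∠GBP = 70.50° ✓; |BP| = 20.80 ✓; ∠BPS = 55.20° ✓; |PS| = 20.80 ✓; ∠PSK = 98.70° ✓; |SK| = 28.10 ✓; ∠SKN = 129.8° ✓; |KN| = 21.90 ✓; ∠(KN, NQ) = 98.70° ✗; |NQ| = 8.300 ✓.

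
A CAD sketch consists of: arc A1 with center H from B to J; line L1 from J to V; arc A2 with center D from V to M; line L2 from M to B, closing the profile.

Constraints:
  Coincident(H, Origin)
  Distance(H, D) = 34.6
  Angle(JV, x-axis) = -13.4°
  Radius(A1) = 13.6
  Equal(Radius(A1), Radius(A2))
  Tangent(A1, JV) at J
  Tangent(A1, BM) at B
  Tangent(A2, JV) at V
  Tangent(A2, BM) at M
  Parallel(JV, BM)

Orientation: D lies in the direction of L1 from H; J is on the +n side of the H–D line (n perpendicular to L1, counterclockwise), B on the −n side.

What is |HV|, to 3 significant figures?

37.2

Tangency of A1 to both parallel lines with radius 13.6 puts J and B at H ± 13.6·n: J = (3.15, 13.2), B = (-3.15, -13.2). Equal radii place V and M the same way about D: V = D + 13.6·n = (36.8, 5.21), M = D − 13.6·n = (30.5, -21.2). Then |HV| = |V − H| = 37.2.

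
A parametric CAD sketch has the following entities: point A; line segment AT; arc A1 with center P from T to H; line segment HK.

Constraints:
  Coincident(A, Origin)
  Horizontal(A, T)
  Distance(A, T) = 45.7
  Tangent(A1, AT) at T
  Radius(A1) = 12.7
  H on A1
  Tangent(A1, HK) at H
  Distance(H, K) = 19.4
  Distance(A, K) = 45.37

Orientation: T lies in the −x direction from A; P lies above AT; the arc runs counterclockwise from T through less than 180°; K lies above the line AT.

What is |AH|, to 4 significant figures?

35.23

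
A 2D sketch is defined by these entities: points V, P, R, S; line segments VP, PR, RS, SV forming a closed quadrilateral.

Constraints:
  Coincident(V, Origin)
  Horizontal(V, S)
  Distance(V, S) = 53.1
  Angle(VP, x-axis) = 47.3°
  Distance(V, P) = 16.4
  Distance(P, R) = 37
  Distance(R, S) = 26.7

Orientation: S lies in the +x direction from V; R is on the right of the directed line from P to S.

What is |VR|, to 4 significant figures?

37.55

Checks: |PR| = 37.00 ✓; |RS| = 26.70 ✓.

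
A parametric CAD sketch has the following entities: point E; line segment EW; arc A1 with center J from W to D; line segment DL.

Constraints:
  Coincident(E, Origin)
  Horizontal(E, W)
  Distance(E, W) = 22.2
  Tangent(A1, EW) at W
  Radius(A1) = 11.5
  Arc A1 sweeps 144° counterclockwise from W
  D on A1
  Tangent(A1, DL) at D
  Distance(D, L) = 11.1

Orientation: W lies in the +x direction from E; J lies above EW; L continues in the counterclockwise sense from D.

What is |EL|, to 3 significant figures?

33.9

E is at the origin; EW is horizontal with |EW| = 22.2 and W on the +x side, so W = (22.2, 0.00). Since A1 is tangent to EW there, JW ⟂ EW, so J = W + (0, 11.5) = (22.2, 11.5). On A1, W sits at bearing -90° from J; a 144° counterclockwise sweep puts D at bearing 54°, so D = J + 11.5·(cos 54°, sin 54°) = (29.0, 20.8). Since A1 is tangent to DL there, JD ⟂ DL, so DL runs along (−sin 54°, cos 54°); with |DL| = 11.1, L = (20.0, 27.3). Then |EL| = |L − E| = 33.9.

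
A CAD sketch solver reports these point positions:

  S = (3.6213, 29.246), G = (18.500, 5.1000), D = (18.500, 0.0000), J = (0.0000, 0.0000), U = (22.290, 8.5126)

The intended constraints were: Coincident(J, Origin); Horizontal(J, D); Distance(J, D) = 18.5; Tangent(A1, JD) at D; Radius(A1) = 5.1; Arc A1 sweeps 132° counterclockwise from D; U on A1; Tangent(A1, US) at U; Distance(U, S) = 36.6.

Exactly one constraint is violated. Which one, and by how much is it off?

Distance(U, S) = 36.6 — off by 8.70.

J = (0.00, 0.00) ✓; J.y = 0.00, D.y = 0.00 ✓; |JD| = 18.50 ✓; ∠(GD, DJ) = 90.00° ✓; |GD| = 5.100 ✓; bearing(G→U) − bearing(G→D) = 132.0° ✓; |GU| = 5.100 ✓; ∠(GU, US) = 90.00° ✓; |US| = 27.90 ✗.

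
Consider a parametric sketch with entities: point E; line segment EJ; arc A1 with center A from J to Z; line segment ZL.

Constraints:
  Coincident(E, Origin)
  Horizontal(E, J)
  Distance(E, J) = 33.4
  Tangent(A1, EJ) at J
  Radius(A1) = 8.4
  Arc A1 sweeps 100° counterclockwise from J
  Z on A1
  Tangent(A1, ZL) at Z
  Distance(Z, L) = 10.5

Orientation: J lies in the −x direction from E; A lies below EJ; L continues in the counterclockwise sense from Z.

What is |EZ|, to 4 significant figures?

42.82

E is at the origin; E and J share the same y with |EJ| = 33.4 and J on the −x side, so J = (-33.40, 0.000). The tangent condition forces AJ to be normal to EJ, so A = J + (0, -8.4) = (-33.40, -8.400). On A1, J sits at bearing 90° from A; a 100° counterclockwise sweep puts Z at bearing 190°, so Z = A + 8.4·(cos 190°, sin 190°) = (-41.67, -9.859). Then |EZ| = |Z − E| = 42.82.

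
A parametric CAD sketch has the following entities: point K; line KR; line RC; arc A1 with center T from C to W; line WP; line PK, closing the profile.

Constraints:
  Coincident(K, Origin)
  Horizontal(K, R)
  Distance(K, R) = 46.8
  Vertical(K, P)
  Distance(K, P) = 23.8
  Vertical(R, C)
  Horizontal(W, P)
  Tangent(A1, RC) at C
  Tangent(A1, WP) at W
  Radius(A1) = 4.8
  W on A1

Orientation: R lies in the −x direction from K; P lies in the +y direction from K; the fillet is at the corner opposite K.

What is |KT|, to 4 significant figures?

46.10

K and P share the same x with |KP| = 23.8 and P on the +y side, so P = (0.000, 23.80). The virtual corner opposite K is at (-46.80, 23.80). A1 meets RC tangentially, so TC is at right angles to RC and A1 meets WP tangentially, so TW is at right angles to WP, with radius 4.8, so the center T sits 4.8 in from both sides at T = (-42.00, 19.00). Then |KT| = |T − K| = 46.10.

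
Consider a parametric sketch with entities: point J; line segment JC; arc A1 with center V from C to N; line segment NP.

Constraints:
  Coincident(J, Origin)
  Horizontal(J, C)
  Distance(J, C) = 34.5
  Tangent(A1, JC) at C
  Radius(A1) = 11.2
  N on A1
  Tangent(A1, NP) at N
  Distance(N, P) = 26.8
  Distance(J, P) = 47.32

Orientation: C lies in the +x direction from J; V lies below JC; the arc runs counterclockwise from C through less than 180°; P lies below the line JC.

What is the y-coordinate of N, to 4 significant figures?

-12.54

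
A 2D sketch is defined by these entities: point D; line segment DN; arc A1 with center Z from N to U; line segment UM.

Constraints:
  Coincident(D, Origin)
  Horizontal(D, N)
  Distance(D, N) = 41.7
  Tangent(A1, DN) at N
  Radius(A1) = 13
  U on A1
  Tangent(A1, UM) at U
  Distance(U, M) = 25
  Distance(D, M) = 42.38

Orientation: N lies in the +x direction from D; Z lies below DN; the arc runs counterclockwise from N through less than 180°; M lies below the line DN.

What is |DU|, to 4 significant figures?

30.78

D is at the origin; DN is horizontal with |DN| = 41.7 and N on the +x side, so N = (41.70, 0.000). The tangent condition forces ZN to be normal to DN, so Z = N + (0, -13) = (41.70, -13.00). Since ZU ⟂ UM (tangency), |ZM| = √(13.0² + 25.0²) = 28.18 regardless of where U sits on A1. So M lies on both circle(D, 42.38) and circle(Z, 28.18); the below-DN intersection is M = (24.00, -34.93). U is the foot of the tangent from M: U = (28.96, -10.42).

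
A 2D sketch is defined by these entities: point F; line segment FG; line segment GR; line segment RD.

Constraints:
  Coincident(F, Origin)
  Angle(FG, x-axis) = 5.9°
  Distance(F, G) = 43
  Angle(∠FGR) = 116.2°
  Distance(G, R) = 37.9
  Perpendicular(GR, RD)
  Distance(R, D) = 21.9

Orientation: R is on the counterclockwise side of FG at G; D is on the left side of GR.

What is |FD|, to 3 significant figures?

59.3

F is at the origin; FG runs at 5.9° with length 43.0, so G = 43.0·(cos 5.9°, sin 5.9°) = (42.8, 4.42). ∠FGR = 116.2°, so GR runs at 5.9° + (180° − 116.2°) = 69.7° from the x-axis; with |GR| = 37.9, R = G + 37.9·(cos 69.7°, sin 69.7°) = (55.9, 40.0). The perpendicularity gives RD at right angles to GR; with |RD| = 21.9 on the left of GR, D = R + 21.9·(-0.938, 0.347) = (35.4, 47.6). Then |FD| = |D − F| = 59.3.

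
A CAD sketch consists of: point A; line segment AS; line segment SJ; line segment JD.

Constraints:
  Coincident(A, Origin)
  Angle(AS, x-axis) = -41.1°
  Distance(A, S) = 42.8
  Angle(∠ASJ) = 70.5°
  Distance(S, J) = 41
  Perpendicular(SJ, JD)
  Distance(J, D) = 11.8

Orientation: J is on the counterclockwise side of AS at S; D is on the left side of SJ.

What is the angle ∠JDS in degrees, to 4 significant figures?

73.94°

A is at the origin; AS runs at -41.1° with length 42.8, so S = 42.8·(cos -41.1°, sin -41.1°) = (32.25, -28.14). ∠ASJ = 70.5°, so SJ runs at -41.1° + (180° − 70.5°) = 68.40° from the x-axis; with |SJ| = 41.0, J = S + 41.0·(cos 68.40°, sin 68.40°) = (47.35, 9.985). SJ ⟂ JD; with |JD| = 11.8 on the left of SJ, D = J + 11.8·(-0.9298, 0.3681) = (36.37, 14.33). Then cos ∠JDS = DJ·DS / (|DJ||DS|), giving 73.94°.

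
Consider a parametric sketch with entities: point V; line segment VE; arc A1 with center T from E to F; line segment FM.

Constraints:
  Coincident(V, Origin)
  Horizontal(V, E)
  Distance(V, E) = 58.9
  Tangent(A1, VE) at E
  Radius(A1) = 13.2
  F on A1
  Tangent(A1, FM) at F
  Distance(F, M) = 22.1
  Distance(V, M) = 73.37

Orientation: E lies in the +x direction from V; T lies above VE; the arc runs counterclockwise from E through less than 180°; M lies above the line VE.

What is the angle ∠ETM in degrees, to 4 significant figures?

172.4°

Checks: |TF| = 13.20 ✓; ∠(TF, FM) = 90.00° ✓; |FM| = 22.10 ✓; |VM| = 73.37 ✓.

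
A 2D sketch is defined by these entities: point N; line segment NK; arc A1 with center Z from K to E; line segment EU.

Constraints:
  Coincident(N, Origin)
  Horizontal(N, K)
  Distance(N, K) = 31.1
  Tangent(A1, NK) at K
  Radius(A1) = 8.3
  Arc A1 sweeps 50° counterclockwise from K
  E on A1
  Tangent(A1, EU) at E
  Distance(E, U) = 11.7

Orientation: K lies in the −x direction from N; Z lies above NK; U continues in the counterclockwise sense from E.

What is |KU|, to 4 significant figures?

18.30

N is at the origin; N and K share the same y with |NK| = 31.1 and K on the −x side, so K = (-31.10, 0.000). A1 meets NK tangentially, so ZK is at right angles to NK, so Z = K + (0, 8.3) = (-31.10, 8.300). On A1, K sits at bearing -90° from Z; a 50° counterclockwise sweep puts E at bearing -40°, so E = Z + 8.3·(cos -40°, sin -40°) = (-24.74, 2.965). Since A1 is tangent to EU there, ZE ⟂ EU, so EU runs along (−sin -40°, cos -40°); with |EU| = 11.7, U = (-17.22, 11.93). Then |KU| = |U − K| = 18.30.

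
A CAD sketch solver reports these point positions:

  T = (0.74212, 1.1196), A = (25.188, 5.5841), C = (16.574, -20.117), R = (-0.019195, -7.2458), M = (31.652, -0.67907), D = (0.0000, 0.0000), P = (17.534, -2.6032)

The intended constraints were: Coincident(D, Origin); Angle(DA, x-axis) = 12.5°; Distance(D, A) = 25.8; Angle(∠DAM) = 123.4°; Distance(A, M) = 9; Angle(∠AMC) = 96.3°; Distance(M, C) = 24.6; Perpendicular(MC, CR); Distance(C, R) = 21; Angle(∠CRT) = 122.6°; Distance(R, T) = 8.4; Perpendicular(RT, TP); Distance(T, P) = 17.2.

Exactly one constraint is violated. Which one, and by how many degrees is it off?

Perpendicular(RT, TP) — off by 7.30°.

D = (0.00, 0.00) ✓; DA at 12.50° ✓; |DA| = 25.80 ✓; ∠DAM = 123.4° ✓; |AM| = 9.001 ✓; ∠AMC = 96.30° ✓; |MC| = 24.60 ✓; ∠(MC, CR) = 90.00° ✓; |CR| = 21.00 ✓; ∠CRT = 122.6° ✓; |RT| = 8.400 ✓; ∠(RT, TP) = 97.30° ✗; |TP| = 17.20 ✓.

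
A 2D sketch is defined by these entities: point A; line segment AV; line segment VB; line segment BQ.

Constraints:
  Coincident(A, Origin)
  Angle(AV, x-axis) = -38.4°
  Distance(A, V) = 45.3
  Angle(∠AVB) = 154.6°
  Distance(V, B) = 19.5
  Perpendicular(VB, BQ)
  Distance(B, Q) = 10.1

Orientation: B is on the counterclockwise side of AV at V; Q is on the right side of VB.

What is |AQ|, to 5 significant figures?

67.252

A is at the origin; AV runs at -38.4° with length 45.3, so V = 45.3·(cos -38.4°, sin -38.4°) = (35.501, -28.138). ∠AVB = 154.6°, so VB runs at -38.4° + (180° − 154.6°) = -13.000° from the x-axis; with |VB| = 19.5, B = V + 19.5·(cos -13.000°, sin -13.000°) = (54.502, -32.525). The perpendicularity gives BQ at right angles to VB; with |BQ| = 10.1 on the right of VB, Q = B + 10.1·(-0.22495, -0.97437) = (52.230, -42.366). Then |AQ| = |Q − A| = 67.252.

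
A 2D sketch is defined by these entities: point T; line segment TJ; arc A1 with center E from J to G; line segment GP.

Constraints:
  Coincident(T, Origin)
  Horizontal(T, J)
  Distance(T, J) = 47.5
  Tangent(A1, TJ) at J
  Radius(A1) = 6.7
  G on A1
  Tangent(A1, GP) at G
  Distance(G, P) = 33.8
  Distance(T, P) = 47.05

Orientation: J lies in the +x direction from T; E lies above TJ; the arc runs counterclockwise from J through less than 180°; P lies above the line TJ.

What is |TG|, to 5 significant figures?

53.662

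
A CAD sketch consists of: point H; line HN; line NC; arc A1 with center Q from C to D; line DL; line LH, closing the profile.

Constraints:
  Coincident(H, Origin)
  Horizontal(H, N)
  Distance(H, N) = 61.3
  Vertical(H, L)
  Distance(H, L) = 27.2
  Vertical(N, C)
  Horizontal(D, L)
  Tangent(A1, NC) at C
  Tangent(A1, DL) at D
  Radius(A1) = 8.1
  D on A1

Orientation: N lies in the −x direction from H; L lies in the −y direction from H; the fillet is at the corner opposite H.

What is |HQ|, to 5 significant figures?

56.525

H is at the origin; HN is horizontal with |HN| = 61.3 and N on the −x side, so N = (-61.300, 0.0000). HL is vertical with |HL| = 27.2 and L on the −y side, so L = (0.0000, -27.200). The virtual corner opposite H is at (-61.300, -27.200). Tangency of A1 to NC means the radius QC is perpendicular to NC and A1 meets DL tangentially, so QD is at right angles to DL, with radius 8.1, so the center Q sits 8.1 in from both sides at Q = (-53.200, -19.100). Then |HQ| = |Q − H| = 56.525.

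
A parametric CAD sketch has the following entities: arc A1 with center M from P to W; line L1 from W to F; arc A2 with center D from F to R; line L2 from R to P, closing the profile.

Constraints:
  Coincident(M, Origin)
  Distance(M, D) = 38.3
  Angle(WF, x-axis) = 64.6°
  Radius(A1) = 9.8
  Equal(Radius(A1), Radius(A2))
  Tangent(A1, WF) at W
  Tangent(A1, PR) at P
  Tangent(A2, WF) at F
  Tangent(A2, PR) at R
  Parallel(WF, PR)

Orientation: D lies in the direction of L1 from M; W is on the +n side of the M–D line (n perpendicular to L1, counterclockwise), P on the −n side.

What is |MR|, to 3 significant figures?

39.5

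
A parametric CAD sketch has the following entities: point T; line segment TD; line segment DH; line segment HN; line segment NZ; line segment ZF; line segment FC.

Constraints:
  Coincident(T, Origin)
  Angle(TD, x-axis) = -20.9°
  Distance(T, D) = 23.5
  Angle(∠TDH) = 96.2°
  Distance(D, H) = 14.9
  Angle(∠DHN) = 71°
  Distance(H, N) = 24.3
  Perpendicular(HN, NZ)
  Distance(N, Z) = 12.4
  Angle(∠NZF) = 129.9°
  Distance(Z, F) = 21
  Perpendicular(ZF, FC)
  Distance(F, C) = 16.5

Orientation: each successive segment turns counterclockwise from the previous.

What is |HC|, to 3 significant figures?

13.4

T is at the origin; TD runs at -20.9° with length 23.5, so D = (22.0, -8.38). ∠TDH = 96.2° gives DH at 62.9° from the x-axis; with |DH| = 14.9, H = (28.7, 4.88). ∠DHN = 71.0° gives HN at 172° from the x-axis; with |HN| = 24.3, N = (4.68, 8.30). HN ⟂ NZ, so NZ runs at -98.1°; with |NZ| = 12.4, Z = (2.94, -3.97). ∠NZF = 129.9° gives ZF at -48.0° from the x-axis; with |ZF| = 21.0, F = (17.0, -19.6). ZF is perpendicular to FC, so FC runs at 42.0°; with |FC| = 16.5, C = (29.3, -8.54). Then |HC| = |C − H| = 13.4.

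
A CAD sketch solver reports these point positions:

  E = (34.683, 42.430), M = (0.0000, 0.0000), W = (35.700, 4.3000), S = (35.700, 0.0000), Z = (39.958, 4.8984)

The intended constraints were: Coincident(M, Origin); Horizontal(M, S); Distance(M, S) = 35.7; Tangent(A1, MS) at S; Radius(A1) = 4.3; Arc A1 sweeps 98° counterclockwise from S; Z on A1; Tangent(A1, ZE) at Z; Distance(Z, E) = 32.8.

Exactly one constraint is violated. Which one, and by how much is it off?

Distance(Z, E) = 32.8 — off by 5.10.

M = (0.00, 0.00) ✓; M.y = 0.00, S.y = 0.00 ✓; |MS| = 35.70 ✓; ∠(WS, SM) = 90.00° ✓; |WS| = 4.300 ✓; bearing(W→Z) − bearing(W→S) = 98.00° ✓; |WZ| = 4.300 ✓; ∠(WZ, ZE) = 90.00° ✓; |ZE| = 37.90 ✗.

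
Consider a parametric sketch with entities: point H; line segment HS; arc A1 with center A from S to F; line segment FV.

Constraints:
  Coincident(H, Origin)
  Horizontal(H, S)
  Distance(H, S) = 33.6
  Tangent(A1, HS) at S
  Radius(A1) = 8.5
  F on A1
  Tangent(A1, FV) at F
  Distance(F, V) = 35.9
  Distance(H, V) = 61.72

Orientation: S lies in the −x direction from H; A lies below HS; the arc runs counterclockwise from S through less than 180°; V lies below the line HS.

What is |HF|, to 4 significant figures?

42.90

Checks: |AF| = 8.500 ✓; ∠(AF, FV) = 90.00° ✓; |FV| = 35.90 ✓; |HV| = 61.72 ✓.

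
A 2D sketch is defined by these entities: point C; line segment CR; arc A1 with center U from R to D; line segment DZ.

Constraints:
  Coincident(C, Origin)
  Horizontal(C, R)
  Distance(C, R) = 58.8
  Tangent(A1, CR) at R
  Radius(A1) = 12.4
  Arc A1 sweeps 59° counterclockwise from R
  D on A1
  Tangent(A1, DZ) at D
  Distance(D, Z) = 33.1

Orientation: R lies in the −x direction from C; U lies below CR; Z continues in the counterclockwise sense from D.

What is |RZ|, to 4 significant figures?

44.14

On A1, R sits at bearing 90° from U; a 59° counterclockwise sweep puts D at bearing 149°, so D = U + 12.4·(cos 149°, sin 149°) = (-69.43, -6.014). The tangent condition forces UD to be normal to DZ, so DZ runs along (−sin 149°, cos 149°); with |DZ| = 33.1, Z = (-86.48, -34.39). Then |RZ| = |Z − R| = 44.14.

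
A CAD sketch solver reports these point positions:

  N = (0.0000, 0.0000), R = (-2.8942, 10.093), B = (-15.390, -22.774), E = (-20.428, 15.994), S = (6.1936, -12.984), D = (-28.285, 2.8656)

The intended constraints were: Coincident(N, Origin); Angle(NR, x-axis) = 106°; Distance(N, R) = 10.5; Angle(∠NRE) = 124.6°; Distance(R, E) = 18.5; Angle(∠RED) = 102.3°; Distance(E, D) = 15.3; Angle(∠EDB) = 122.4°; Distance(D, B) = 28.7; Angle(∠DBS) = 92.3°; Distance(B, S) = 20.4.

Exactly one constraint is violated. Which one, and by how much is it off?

Distance(B, S) = 20.4 — off by 3.30.

N = (0.00, 0.00) ✓; NR at 106.0° ✓; |NR| = 10.50 ✓; ∠NRE = 124.6° ✓; |RE| = 18.50 ✓; ∠RED = 102.3° ✓; |ED| = 15.30 ✓; ∠EDB = 122.4° ✓; |DB| = 28.70 ✓; ∠DBS = 92.30° ✓; |BS| = 23.70 ✗.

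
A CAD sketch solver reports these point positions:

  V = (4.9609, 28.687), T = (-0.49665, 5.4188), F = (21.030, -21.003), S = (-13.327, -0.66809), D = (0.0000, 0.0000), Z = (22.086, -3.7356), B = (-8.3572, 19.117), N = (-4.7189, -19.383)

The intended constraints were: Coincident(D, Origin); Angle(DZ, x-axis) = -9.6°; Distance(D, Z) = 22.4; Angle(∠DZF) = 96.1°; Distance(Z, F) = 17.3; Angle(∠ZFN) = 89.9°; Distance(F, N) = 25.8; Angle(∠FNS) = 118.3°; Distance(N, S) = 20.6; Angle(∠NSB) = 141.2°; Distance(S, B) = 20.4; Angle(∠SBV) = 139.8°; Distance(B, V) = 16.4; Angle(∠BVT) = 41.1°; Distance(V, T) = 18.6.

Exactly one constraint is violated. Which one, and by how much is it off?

Distance(V, T) = 18.6 — off by 5.30.

D = (0.00, 0.00) ✓; DZ at -9.600° ✓; |DZ| = 22.40 ✓; ∠DZF = 96.10° ✓; |ZF| = 17.30 ✓; ∠ZFN = 89.90° ✓; |FN| = 25.80 ✓; ∠FNS = 118.3° ✓; |NS| = 20.60 ✓; ∠NSB = 141.2° ✓; |SB| = 20.40 ✓; ∠SBV = 139.8° ✓; |BV| = 16.40 ✓; ∠BVT = 41.10° ✓; |VT| = 23.90 ✗.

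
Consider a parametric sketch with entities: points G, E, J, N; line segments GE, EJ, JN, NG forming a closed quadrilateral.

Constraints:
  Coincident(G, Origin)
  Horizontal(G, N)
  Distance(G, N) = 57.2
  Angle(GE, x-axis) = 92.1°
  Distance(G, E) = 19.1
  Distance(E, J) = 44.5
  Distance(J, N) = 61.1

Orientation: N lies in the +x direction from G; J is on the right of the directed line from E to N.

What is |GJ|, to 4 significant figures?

25.40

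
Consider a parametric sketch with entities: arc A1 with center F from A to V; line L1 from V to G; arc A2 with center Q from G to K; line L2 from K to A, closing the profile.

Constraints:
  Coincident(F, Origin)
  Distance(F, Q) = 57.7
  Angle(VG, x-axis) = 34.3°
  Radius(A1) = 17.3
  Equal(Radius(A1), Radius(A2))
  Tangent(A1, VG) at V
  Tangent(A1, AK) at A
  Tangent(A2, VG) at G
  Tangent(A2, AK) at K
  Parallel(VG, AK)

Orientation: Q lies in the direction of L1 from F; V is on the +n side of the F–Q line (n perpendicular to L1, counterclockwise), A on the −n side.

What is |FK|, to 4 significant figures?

60.24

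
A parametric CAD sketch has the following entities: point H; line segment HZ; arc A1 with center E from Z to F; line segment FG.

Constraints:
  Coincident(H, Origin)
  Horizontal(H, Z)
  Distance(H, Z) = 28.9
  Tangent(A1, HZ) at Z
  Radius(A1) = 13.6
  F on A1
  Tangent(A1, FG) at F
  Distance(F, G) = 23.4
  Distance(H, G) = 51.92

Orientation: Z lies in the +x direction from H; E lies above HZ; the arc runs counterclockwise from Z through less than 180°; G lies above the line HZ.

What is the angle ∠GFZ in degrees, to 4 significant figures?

123.8°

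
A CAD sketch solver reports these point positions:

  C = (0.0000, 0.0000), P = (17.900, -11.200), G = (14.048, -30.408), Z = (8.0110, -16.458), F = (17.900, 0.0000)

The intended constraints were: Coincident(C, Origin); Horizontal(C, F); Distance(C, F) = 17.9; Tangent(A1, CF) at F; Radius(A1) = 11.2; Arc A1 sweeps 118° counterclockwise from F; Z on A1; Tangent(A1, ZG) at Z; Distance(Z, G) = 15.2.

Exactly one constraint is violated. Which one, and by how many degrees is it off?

Tangent(A1, ZG) at Z — off by 4.60°.

C = (0.00, 0.00) ✓; C.y = 0.00, F.y = 0.00 ✓; |CF| = 17.90 ✓; ∠(PF, FC) = 90.00° ✓; |PF| = 11.20 ✓; bearing(P→Z) − bearing(P→F) = 118.0° ✓; |PZ| = 11.20 ✓; ∠(PZ, ZG) = 94.60° ✗; |ZG| = 15.20 ✓.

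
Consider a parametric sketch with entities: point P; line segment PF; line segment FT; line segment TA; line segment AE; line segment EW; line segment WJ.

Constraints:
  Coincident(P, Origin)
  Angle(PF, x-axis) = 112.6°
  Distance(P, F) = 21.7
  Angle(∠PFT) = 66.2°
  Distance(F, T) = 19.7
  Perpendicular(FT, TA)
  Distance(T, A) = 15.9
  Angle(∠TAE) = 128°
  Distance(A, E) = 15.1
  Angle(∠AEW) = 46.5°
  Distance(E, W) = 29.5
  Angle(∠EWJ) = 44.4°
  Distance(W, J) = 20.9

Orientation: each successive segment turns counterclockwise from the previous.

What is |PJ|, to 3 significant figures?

16.9

∠AEW = 46.5° gives EW at 142° from the x-axis; with |EW| = 29.5, W = (-18.7, 15.2). ∠EWJ = 44.4° gives WJ at -82.5° from the x-axis; with |WJ| = 20.9, J = (-16.0, -5.51). Then |PJ| = |J − P| = 16.9.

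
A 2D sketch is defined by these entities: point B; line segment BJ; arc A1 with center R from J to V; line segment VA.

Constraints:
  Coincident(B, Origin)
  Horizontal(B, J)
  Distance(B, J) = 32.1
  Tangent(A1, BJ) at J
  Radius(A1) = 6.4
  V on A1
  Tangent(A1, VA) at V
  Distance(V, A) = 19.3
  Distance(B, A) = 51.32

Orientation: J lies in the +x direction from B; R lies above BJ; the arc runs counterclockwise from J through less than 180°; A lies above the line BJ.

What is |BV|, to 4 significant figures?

37.78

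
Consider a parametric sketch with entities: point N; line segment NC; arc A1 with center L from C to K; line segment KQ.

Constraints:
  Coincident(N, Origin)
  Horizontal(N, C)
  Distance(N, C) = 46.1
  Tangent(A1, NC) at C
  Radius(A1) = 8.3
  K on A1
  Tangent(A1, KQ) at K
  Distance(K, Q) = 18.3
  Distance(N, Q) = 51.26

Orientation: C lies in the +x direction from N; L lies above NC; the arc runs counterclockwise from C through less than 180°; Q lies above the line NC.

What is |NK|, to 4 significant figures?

54.55

N is at the origin; N and C share the same y with |NC| = 46.1 and C on the +x side, so C = (46.10, 0.000). Tangency of A1 to NC means the radius LC is perpendicular to NC, so L = C + (0, 8.3) = (46.10, 8.300). Since LK ⟂ KQ (tangency), |LQ| = √(8.3² + 18.3²) = 20.09 regardless of where K sits on A1. So Q lies on both circle(N, 51.26) and circle(L, 20.09); the above-NC intersection is Q = (42.85, 28.13). K is the foot of the tangent from Q: K = (53.01, 12.91).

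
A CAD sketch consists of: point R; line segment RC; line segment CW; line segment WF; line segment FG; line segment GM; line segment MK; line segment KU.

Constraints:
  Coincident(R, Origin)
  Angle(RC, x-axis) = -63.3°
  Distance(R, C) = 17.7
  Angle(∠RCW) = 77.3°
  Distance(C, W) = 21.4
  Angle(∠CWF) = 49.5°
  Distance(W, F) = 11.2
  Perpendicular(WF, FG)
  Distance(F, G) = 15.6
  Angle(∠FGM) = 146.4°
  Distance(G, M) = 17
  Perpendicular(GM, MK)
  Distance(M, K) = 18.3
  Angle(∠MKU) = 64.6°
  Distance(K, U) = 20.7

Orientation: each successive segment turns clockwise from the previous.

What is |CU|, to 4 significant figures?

12.07

R is at the origin; RC runs at -63.3° with length 17.7, so C = (7.953, -15.81). ∠RCW = 77.3° gives CW at -166.0° from the x-axis; with |CW| = 21.4, W = (-12.81, -20.99). ∠CWF = 49.5° gives WF at 63.50° from the x-axis; with |WF| = 11.2, F = (-7.814, -10.97). WF is perpendicular to FG, so FG runs at -26.50°; with |FG| = 15.6, G = (6.147, -17.93). ∠FGM = 146.4° gives GM at -60.10° from the x-axis; with |GM| = 17.0, M = (14.62, -32.66). The perpendicularity gives MK at right angles to GM, so MK runs at -150.1°; with |MK| = 18.3, K = (-1.243, -41.79). ∠MKU = 64.6° gives KU at 94.50° from the x-axis; with |KU| = 20.7, U = (-2.867, -21.15). Then |CU| = |U − C| = 12.07.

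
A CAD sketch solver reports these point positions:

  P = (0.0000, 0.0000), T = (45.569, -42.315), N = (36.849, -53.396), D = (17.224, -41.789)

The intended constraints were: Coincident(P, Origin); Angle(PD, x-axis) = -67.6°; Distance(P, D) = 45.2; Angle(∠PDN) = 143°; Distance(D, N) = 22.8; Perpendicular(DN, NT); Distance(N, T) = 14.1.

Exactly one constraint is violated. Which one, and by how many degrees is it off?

Perpendicular(DN, NT) — off by 7.60°.

P = (0.00, 0.00) ✓; PD at -67.60° ✓; |PD| = 45.20 ✓; ∠PDN = 143.0° ✓; |DN| = 22.80 ✓; ∠(DN, NT) = 82.40° ✗; |NT| = 14.10 ✓.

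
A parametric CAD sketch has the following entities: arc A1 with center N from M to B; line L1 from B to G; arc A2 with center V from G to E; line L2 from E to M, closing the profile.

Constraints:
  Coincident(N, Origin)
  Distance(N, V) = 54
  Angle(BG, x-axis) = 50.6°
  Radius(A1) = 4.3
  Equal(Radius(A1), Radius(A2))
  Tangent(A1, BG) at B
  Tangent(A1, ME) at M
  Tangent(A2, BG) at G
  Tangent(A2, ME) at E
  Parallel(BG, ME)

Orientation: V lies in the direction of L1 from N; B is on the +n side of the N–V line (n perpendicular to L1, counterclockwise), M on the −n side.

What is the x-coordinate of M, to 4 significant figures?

3.323

The slot axis is L1's direction at 50.6°, so u = (cos 50.6°, sin 50.6°) = (0.6347, 0.7727) and n = (−sin 50.6°, cos 50.6°) = (-0.7727, 0.6347). N is at the origin and V lies 54.0 along u from N, so V = 54.0·u = (34.28, 41.73). Tangency of A1 to both parallel lines with radius 4.3 puts B and M at N ± 4.3·n: B = (-3.323, 2.729), M = (3.323, -2.729). So M.x = 3.323.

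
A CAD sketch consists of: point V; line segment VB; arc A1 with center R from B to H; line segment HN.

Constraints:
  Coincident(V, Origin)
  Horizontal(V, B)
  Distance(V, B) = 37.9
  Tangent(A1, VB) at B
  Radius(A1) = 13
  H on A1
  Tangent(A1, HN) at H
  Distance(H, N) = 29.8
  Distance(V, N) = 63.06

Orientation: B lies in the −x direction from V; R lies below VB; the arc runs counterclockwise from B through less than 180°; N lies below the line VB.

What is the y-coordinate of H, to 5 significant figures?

-15.750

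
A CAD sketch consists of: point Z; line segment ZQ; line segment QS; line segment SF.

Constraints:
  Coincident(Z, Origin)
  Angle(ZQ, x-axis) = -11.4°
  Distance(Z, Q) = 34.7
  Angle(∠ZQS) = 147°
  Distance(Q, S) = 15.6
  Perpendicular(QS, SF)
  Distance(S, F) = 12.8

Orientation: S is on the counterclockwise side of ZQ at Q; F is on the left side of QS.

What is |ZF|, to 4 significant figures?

45.12

Z is at the origin; ZQ runs at -11.4° with length 34.7, so Q = 34.7·(cos -11.4°, sin -11.4°) = (34.02, -6.859). ∠ZQS = 147.0°, so QS runs at -11.4° + (180° − 147.0°) = 21.60° from the x-axis; with |QS| = 15.6, S = Q + 15.6·(cos 21.60°, sin 21.60°) = (48.52, -1.116). QS ⟂ SF; with |SF| = 12.8 on the left of QS, F = S + 12.8·(-0.3681, 0.9298) = (43.81, 10.79). Then |ZF| = |F − Z| = 45.12.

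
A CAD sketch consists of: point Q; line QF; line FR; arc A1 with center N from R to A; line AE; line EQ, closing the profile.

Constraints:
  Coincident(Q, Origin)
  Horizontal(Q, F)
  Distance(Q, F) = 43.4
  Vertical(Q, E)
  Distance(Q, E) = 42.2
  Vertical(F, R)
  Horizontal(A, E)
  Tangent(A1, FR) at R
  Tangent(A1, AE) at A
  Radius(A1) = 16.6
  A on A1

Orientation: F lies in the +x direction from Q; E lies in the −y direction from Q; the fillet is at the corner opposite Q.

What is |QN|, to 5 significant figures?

37.062

Q is at the origin; Q and F share the same y with |QF| = 43.4 and F on the +x side, so F = (43.400, 0.0000). Q and E share the same x with |QE| = 42.2 and E on the −y side, so E = (0.0000, -42.200). The virtual corner opposite Q is at (43.400, -42.200). Since A1 is tangent to FR there, NR ⟂ FR and since A1 is tangent to AE there, NA ⟂ AE, with radius 16.6, so the center N sits 16.6 in from both sides at N = (26.800, -25.600). Then |QN| = |N − Q| = 37.062.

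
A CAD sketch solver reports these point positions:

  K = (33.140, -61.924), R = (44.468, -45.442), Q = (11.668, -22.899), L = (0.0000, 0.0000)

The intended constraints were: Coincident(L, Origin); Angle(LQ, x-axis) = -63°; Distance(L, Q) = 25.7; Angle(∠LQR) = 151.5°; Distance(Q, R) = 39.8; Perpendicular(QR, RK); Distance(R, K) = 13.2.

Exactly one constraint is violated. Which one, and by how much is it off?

Distance(R, K) = 13.2 — off by 6.80.

L = (0.00, 0.00) ✓; LQ at -63.00° ✓; |LQ| = 25.70 ✓; ∠LQR = 151.5° ✓; |QR| = 39.80 ✓; ∠(QR, RK) = 90.00° ✓; |RK| = 20.00 ✗.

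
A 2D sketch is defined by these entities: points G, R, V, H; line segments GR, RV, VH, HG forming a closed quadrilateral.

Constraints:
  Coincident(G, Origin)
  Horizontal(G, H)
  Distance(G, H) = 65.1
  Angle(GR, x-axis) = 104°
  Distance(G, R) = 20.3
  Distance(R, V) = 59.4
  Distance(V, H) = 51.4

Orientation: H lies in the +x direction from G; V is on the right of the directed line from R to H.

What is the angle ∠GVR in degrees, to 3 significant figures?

7.95°

Checks: |RV| = 59.40 ✓; |VH| = 51.40 ✓.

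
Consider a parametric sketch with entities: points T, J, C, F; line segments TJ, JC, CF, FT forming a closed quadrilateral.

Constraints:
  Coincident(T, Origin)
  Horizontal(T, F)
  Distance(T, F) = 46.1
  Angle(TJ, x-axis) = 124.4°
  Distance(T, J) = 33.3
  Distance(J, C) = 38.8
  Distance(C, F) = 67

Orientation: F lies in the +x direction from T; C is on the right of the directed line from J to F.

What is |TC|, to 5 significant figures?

22.922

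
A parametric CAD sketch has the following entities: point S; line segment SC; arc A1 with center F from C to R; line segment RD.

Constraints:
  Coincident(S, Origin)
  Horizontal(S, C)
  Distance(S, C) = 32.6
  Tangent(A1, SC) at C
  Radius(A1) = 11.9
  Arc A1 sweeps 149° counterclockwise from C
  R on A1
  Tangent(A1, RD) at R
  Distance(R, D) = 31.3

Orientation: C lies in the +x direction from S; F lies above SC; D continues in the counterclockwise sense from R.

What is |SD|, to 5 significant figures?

40.031

On A1, C sits at bearing -90° from F; a 149° counterclockwise sweep puts R at bearing 59°, so R = F + 11.9·(cos 59°, sin 59°) = (38.729, 22.100). Since A1 is tangent to RD there, FR ⟂ RD, so RD runs along (−sin 59°, cos 59°); with |RD| = 31.3, D = (11.900, 38.221). Then |SD| = |D − S| = 40.031.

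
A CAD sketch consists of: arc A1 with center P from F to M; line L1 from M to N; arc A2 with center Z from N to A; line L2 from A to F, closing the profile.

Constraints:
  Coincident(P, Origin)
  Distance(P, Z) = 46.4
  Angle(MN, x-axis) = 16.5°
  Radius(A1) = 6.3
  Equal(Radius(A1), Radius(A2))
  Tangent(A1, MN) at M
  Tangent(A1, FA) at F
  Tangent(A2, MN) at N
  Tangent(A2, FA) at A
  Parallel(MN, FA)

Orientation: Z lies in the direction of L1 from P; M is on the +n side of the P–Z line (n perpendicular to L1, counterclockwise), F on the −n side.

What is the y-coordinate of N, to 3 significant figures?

19.2

Tangency of A1 to both parallel lines with radius 6.3 puts M and F at P ± 6.3·n: M = (-1.79, 6.04), F = (1.79, -6.04). Equal radii place N and A the same way about Z: N = Z + 6.3·n = (42.7, 19.2), A = Z − 6.3·n = (46.3, 7.14). So N.y = 19.2.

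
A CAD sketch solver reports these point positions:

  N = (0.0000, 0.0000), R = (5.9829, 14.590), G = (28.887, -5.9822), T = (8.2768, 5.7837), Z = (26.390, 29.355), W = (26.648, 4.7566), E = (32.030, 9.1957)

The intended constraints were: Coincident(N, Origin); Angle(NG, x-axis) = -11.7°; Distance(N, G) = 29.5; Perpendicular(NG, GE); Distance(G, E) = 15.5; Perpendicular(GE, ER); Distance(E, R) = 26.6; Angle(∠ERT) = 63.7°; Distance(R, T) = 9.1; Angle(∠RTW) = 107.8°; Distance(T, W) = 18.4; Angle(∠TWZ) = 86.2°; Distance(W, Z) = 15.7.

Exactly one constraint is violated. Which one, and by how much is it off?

Distance(W, Z) = 15.7 — off by 8.90.

N = (0.00, 0.00) ✓; NG at -11.70° ✓; |NG| = 29.50 ✓; ∠(NG, GE) = 90.00° ✓; |GE| = 15.50 ✓; ∠(GE, ER) = 90.00° ✓; |ER| = 26.60 ✓; ∠ERT = 63.70° ✓; |RT| = 9.100 ✓; ∠RTW = 107.8° ✓; |TW| = 18.40 ✓; ∠TWZ = 86.20° ✓; |WZ| = 24.60 ✗.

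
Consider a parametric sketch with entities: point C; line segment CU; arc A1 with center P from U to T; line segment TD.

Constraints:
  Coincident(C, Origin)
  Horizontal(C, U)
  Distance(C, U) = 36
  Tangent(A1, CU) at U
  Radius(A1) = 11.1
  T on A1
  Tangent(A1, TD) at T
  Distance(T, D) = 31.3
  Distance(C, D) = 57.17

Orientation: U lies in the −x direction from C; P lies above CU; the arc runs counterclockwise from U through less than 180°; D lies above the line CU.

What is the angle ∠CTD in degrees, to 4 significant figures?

139.9°

Checks: |CU| = 36.00 ✓; ∠(PU, UC) = 90.00° ✓; |PT| = 11.10 ✓; ∠(PT, TD) = 90.00° ✓; |TD| = 31.30 ✓; |CD| = 57.17 ✓.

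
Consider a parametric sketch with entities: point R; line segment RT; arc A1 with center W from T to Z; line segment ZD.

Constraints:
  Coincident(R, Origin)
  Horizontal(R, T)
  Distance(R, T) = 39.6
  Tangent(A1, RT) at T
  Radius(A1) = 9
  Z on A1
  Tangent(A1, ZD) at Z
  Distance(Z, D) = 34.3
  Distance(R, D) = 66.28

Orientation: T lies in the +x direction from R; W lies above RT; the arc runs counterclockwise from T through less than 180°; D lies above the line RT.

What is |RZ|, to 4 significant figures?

49.31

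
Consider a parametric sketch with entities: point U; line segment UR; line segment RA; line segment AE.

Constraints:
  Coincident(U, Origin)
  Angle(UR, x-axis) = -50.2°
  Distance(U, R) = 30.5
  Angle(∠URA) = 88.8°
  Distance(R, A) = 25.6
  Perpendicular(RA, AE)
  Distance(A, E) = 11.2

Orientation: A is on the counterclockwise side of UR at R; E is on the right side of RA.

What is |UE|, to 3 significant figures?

48.6

U is at the origin; UR runs at -50.2° with length 30.5, so R = 30.5·(cos -50.2°, sin -50.2°) = (19.5, -23.4). ∠URA = 88.8°, so RA runs at -50.2° + (180° − 88.8°) = 41.0° from the x-axis; with |RA| = 25.6, A = R + 25.6·(cos 41.0°, sin 41.0°) = (38.8, -6.64). The perpendicularity gives AE at right angles to RA; with |AE| = 11.2 on the right of RA, E = A + 11.2·(0.656, -0.755) = (46.2, -15.1). Then |UE| = |E − U| = 48.6.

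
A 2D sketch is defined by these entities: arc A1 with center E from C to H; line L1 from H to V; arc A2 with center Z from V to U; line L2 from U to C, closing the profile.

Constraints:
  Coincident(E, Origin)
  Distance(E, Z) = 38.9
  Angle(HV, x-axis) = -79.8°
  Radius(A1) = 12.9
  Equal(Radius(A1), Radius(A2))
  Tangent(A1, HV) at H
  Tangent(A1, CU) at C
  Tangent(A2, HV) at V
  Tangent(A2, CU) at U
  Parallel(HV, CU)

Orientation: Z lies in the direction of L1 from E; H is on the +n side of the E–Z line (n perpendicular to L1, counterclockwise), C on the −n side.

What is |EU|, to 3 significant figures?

41.0

The slot axis is L1's direction at -79.8°, so u = (cos -79.8°, sin -79.8°) = (0.177, -0.984) and n = (−sin -79.8°, cos -79.8°) = (0.984, 0.177). E is at the origin and Z lies 38.9 along u from E, so Z = 38.9·u = (6.89, -38.3). Tangency of A1 to both parallel lines with radius 12.9 puts H and C at E ± 12.9·n: H = (12.7, 2.28), C = (-12.7, -2.28). Equal radii place V and U the same way about Z: V = Z + 12.9·n = (19.6, -36.0), U = Z − 12.9·n = (-5.81, -40.6). Then |EU| = |U − E| = 41.0.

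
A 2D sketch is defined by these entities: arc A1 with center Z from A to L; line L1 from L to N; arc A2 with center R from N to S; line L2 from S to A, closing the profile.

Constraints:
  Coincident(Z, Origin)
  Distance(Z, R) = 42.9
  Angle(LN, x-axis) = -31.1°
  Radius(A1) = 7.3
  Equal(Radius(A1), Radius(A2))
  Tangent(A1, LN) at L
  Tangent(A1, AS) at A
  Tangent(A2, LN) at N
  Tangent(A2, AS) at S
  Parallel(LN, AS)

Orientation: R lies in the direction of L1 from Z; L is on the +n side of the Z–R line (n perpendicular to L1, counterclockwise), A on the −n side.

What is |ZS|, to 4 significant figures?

43.52

Tangency of A1 to both parallel lines with radius 7.3 puts L and A at Z ± 7.3·n: L = (3.771, 6.251), A = (-3.771, -6.251). Equal radii place N and S the same way about R: N = R + 7.3·n = (40.50, -15.91), S = R − 7.3·n = (32.96, -28.41). Then |ZS| = |S − Z| = 43.52.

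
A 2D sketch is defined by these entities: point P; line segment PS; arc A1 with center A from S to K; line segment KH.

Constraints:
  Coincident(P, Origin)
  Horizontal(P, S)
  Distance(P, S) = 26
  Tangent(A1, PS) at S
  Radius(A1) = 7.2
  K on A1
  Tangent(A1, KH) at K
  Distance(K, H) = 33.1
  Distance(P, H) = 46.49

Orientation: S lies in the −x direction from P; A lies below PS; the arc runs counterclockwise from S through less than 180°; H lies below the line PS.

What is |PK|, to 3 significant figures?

34.2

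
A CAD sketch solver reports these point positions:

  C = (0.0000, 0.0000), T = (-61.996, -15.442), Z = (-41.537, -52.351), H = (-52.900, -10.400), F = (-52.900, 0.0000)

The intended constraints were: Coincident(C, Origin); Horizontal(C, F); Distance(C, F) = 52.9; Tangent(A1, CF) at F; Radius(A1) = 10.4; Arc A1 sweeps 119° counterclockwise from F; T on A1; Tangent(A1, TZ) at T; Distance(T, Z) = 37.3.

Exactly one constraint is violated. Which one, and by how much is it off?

Distance(T, Z) = 37.3 — off by 4.90.

C = (0.00, 0.00) ✓; C.y = 0.00, F.y = 0.00 ✓; |CF| = 52.90 ✓; ∠(HF, FC) = 90.00° ✓; |HF| = 10.40 ✓; bearing(H→T) − bearing(H→F) = 119.0° ✓; |HT| = 10.40 ✓; ∠(HT, TZ) = 90.00° ✓; |TZ| = 42.20 ✗.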